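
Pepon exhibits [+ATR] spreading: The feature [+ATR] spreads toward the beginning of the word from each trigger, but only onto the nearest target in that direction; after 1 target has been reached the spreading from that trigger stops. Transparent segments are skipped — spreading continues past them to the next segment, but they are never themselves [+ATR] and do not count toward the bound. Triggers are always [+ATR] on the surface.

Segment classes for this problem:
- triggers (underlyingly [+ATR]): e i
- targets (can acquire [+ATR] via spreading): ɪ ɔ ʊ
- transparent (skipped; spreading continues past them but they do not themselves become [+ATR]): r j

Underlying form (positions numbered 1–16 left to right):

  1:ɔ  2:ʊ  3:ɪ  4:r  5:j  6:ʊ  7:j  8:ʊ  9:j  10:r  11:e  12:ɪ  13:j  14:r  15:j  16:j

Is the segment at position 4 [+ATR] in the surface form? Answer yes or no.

From /e/ at 11 leftward: 10 /r/ transparent; 9 /j/ transparent; 8 /ʊ/ → [+ATR]; bound reached.
Targets with no active source: positions 1 2 3 6 12 stay [-ATR].
[+ATR] positions on the surface: 8 11.

no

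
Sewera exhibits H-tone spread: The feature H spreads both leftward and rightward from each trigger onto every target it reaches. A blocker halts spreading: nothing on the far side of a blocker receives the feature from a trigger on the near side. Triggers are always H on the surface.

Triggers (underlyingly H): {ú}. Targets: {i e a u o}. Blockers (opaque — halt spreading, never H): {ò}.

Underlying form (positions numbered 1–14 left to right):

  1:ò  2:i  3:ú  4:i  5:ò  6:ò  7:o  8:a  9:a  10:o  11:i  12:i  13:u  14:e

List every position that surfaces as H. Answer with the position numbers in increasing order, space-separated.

2 3 4

From /ú/ at 3 rightward: 4 /i/ → H; 5 /ò/ blocks.
From /ú/ at 3 leftward: 2 /i/ → H; 1 /ò/ blocks.
Targets with no active source: positions 7 8 9 10 11 12 13 14 stay [-high tone].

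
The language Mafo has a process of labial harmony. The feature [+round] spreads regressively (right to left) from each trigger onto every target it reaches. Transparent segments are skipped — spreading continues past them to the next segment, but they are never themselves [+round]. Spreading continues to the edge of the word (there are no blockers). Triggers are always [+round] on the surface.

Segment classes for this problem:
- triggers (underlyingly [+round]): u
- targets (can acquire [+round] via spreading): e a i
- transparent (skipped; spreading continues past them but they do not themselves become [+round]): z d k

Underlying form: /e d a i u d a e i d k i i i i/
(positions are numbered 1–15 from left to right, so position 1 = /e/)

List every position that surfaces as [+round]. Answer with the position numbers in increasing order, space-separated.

From /u/ at 5 leftward: 4 /i/ → [+round]; 3 /a/ → [+round]; 2 /d/ transparent; 1 /e/ → [+round]; word edge.
Targets with no active source: positions 7 8 9 12 13 14 15 stay [-round].

1 3 4 5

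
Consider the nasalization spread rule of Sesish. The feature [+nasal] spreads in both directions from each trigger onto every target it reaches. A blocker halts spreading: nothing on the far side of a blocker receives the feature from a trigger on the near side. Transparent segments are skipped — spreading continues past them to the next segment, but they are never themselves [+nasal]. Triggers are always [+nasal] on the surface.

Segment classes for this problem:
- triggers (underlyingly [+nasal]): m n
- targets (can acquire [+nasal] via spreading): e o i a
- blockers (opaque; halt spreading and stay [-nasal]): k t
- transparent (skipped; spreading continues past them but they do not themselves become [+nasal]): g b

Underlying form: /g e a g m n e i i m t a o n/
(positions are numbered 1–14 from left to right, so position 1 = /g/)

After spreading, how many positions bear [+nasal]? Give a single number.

11

From /m/ at 5 rightward: 6 /n/ is itself a trigger — this domain ends here.
From /m/ at 5 leftward: 4 /g/ transparent; 3 /a/ → [+nasal]; 2 /e/ → [+nasal]; 1 /g/ transparent; word edge.
From /n/ at 6 rightward: 7 /e/ → [+nasal]; 8 /i/ → [+nasal]; 9 /i/ → [+nasal]; 10 /m/ is itself a trigger — this domain ends here.
From /n/ at 6 leftward: 5 /m/ is itself a trigger — this domain ends here.
From /m/ at 10 rightward: 11 /t/ blocks.
From /m/ at 10 leftward: 9 /i/ → [+nasal]; 8 /i/ → [+nasal]; 7 /e/ → [+nasal]; 6 /n/ is itself a trigger — this domain ends here.
From /n/ at 14 rightward: word edge.
From /n/ at 14 leftward: 13 /o/ → [+nasal]; 12 /a/ → [+nasal]; 11 /t/ blocks.
[+nasal] positions on the surface: 2 3 5 6 7 8 9 10 12 13 14.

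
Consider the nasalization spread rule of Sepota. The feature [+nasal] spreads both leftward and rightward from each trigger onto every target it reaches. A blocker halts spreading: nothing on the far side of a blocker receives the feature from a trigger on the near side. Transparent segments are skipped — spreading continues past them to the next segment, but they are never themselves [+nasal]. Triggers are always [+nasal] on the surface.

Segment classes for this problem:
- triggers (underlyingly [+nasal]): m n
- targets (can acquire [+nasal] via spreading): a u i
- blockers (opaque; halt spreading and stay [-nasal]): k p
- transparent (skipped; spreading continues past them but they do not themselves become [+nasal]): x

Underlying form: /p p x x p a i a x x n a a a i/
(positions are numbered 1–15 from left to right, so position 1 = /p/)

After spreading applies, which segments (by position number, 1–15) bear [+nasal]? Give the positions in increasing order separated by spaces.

From /n/ at 11 rightward: 12 /a/ → [+nasal]; 13 /a/ → [+nasal]; 14 /a/ → [+nasal]; 15 /i/ → [+nasal]; word edge.
From /n/ at 11 leftward: 10 /x/ transparent; 9 /x/ transparent; 8 /a/ → [+nasal]; 7 /i/ → [+nasal]; 6 /a/ → [+nasal]; 5 /p/ blocks.

6 7 8 11 12 13 14 15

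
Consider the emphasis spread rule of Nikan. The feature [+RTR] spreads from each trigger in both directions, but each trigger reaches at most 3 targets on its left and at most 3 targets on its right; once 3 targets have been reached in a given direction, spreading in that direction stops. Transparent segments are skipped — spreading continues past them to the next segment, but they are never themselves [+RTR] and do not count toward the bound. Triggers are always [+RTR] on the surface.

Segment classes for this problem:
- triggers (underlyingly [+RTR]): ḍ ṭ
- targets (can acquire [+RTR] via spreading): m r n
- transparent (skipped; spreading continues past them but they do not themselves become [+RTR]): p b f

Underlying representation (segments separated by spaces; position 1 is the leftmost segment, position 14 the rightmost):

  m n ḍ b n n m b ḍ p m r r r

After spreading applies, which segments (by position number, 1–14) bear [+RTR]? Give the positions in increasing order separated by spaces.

From /ḍ/ at 3 rightward: 4 /b/ transparent; 5 /n/ → [+RTR]; 6 /n/ → [+RTR]; 7 /m/ → [+RTR]; bound reached.
From /ḍ/ at 3 leftward: 2 /n/ → [+RTR]; 1 /m/ → [+RTR]; word edge.
From /ḍ/ at 9 rightward: 10 /p/ transparent; 11 /m/ → [+RTR]; 12 /r/ → [+RTR]; 13 /r/ → [+RTR]; bound reached.
From /ḍ/ at 9 leftward: 8 /b/ transparent; 7 /m/ → [+RTR]; 6 /n/ → [+RTR]; 5 /n/ → [+RTR]; bound reached.
Target with no active source: position 14 stays [-emphatic].

1 2 3 5 6 7 9 11 12 13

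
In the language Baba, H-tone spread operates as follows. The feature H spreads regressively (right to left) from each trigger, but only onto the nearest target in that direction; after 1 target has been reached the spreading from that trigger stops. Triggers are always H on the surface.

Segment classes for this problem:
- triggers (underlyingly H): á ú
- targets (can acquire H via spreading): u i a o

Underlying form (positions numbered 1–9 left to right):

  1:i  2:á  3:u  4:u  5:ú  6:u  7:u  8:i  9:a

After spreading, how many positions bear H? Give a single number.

4

From /á/ at 2 leftward: 1 /i/ → H; bound reached.
From /ú/ at 5 leftward: 4 /u/ → H; bound reached.
Targets with no active source: positions 3 6 7 8 9 stay [-high tone].
H positions on the surface: 1 2 4 5.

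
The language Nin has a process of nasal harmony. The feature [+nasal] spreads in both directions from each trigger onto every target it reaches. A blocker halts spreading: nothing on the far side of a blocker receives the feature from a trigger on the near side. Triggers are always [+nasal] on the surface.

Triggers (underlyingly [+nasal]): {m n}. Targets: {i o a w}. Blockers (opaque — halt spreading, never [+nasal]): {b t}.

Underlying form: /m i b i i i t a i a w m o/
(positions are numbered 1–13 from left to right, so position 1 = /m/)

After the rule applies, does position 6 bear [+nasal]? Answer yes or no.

no

From /m/ at 1 rightward: 2 /i/ → [+nasal]; 3 /b/ blocks.
From /m/ at 1 leftward: word edge.
From /m/ at 12 rightward: 13 /o/ → [+nasal]; word edge.
From /m/ at 12 leftward: 11 /w/ → [+nasal]; 10 /a/ → [+nasal]; 9 /i/ → [+nasal]; 8 /a/ → [+nasal]; 7 /t/ blocks.
Targets with no active source: positions 4 5 6 stay [-nasal].
[+nasal] positions on the surface: 1 2 8 9 10 11 12 13.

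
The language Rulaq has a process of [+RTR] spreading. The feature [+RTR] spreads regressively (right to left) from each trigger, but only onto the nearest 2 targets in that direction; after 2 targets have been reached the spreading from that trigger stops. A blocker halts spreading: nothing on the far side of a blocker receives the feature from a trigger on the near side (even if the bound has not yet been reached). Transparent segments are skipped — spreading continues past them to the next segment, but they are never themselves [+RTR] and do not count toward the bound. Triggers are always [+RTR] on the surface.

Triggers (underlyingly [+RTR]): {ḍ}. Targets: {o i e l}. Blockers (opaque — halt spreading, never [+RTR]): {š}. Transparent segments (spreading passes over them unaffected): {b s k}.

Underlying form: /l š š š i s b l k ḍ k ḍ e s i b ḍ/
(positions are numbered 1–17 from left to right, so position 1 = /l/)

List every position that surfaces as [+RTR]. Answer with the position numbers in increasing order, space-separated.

From /ḍ/ at 10 leftward: 9 /k/ transparent; 8 /l/ → [+RTR]; 7 /b/ transparent; 6 /s/ transparent; 5 /i/ → [+RTR]; bound reached.
From /ḍ/ at 12 leftward: 11 /k/ transparent; 10 /ḍ/ is itself a trigger — this domain ends here.
From /ḍ/ at 17 leftward: 16 /b/ transparent; 15 /i/ → [+RTR]; 14 /s/ transparent; 13 /e/ → [+RTR]; bound reached.
Target with no active source: position 1 stays [-emphatic].

5 8 10 12 13 15 17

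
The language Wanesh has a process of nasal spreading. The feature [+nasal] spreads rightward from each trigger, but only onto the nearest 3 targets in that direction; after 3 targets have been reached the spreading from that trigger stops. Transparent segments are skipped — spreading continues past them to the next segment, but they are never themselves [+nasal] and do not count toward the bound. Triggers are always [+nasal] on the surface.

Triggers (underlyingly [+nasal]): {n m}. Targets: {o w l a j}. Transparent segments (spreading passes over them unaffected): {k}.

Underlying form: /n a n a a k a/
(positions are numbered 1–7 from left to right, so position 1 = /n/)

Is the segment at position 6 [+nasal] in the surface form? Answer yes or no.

From /n/ at 1 rightward: 2 /a/ → [+nasal]; 3 /n/ is itself a trigger — this domain ends here.
From /n/ at 3 rightward: 4 /a/ → [+nasal]; 5 /a/ → [+nasal]; 6 /k/ transparent; 7 /a/ → [+nasal]; bound reached.
[+nasal] positions on the surface: 1 2 3 4 5 7.

no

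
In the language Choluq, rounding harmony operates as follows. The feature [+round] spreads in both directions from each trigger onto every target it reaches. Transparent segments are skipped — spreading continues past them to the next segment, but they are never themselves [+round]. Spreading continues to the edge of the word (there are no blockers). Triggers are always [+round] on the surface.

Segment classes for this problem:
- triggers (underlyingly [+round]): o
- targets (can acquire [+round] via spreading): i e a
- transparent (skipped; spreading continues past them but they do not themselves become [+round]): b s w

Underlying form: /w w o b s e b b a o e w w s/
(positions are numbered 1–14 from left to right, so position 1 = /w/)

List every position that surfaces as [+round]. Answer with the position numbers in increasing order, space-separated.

3 6 9 10 11

From /o/ at 3 rightward: 4 /b/ transparent; 5 /s/ transparent; 6 /e/ → [+round]; 7 /b/ transparent; 8 /b/ transparent; 9 /a/ → [+round]; 10 /o/ is itself a trigger — this domain ends here.
From /o/ at 3 leftward: 2 /w/ transparent; 1 /w/ transparent; word edge.
From /o/ at 10 rightward: 11 /e/ → [+round]; 12 /w/ transparent; 13 /w/ transparent; 14 /s/ transparent; word edge.
From /o/ at 10 leftward: 9 /a/ → [+round]; 8 /b/ transparent; 7 /b/ transparent; 6 /e/ → [+round]; 5 /s/ transparent; 4 /b/ transparent; 3 /o/ is itself a trigger — this domain ends here.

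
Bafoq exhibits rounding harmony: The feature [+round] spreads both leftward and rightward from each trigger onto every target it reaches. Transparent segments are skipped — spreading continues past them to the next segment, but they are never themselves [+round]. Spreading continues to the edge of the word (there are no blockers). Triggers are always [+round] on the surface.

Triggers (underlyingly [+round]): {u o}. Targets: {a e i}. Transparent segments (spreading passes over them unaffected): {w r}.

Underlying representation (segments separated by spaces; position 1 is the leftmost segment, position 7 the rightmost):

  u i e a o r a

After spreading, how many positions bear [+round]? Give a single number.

6

From /u/ at 1 rightward: 2 /i/ → [+round]; 3 /e/ → [+round]; 4 /a/ → [+round]; 5 /o/ is itself a trigger — this domain ends here.
From /u/ at 1 leftward: word edge.
From /o/ at 5 rightward: 6 /r/ transparent; 7 /a/ → [+round]; word edge.
From /o/ at 5 leftward: 4 /a/ → [+round]; 3 /e/ → [+round]; 2 /i/ → [+round]; 1 /u/ is itself a trigger — this domain ends here.
[+round] positions on the surface: 1 2 3 4 5 7.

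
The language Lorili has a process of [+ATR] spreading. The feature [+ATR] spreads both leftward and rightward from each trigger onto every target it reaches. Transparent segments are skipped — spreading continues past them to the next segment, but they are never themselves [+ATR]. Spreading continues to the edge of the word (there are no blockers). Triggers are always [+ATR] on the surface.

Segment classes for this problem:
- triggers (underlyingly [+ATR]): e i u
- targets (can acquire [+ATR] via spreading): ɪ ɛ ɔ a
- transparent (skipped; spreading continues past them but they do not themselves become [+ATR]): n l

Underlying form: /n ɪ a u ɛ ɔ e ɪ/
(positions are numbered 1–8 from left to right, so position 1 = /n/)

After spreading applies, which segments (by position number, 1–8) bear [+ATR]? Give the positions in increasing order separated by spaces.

From /u/ at 4 rightward: 5 /ɛ/ → [+ATR]; 6 /ɔ/ → [+ATR]; 7 /e/ is itself a trigger — this domain ends here.
From /u/ at 4 leftward: 3 /a/ → [+ATR]; 2 /ɪ/ → [+ATR]; 1 /n/ transparent; word edge.
From /e/ at 7 rightward: 8 /ɪ/ → [+ATR]; word edge.
From /e/ at 7 leftward: 6 /ɔ/ → [+ATR]; 5 /ɛ/ → [+ATR]; 4 /u/ is itself a trigger — this domain ends here.

2 3 4 5 6 7 8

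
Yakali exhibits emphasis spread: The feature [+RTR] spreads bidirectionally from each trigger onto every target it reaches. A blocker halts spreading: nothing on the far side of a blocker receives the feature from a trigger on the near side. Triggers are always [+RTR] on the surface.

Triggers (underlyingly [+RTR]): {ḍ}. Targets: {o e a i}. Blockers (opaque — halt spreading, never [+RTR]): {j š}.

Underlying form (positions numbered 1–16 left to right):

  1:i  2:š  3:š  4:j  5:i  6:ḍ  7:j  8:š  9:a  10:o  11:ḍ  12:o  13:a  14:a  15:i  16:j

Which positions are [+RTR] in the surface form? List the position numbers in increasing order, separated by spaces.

5 6 9 10 11 12 13 14 15

From /ḍ/ at 6 rightward: 7 /j/ blocks.
From /ḍ/ at 6 leftward: 5 /i/ → [+RTR]; 4 /j/ blocks.
From /ḍ/ at 11 rightward: 12 /o/ → [+RTR]; 13 /a/ → [+RTR]; 14 /a/ → [+RTR]; 15 /i/ → [+RTR]; 16 /j/ blocks.
From /ḍ/ at 11 leftward: 10 /o/ → [+RTR]; 9 /a/ → [+RTR]; 8 /š/ blocks.
Target with no active source: position 1 stays [-emphatic].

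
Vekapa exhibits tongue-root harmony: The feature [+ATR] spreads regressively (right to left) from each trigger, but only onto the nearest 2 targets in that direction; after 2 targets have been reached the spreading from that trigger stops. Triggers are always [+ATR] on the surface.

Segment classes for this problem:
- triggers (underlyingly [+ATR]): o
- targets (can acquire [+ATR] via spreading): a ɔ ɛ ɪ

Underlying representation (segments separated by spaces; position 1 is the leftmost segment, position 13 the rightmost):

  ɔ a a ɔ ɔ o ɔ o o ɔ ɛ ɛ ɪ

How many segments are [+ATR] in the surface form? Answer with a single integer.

6

From /o/ at 6 leftward: 5 /ɔ/ → [+ATR]; 4 /ɔ/ → [+ATR]; bound reached.
From /o/ at 8 leftward: 7 /ɔ/ → [+ATR]; 6 /o/ is itself a trigger — this domain ends here.
From /o/ at 9 leftward: 8 /o/ is itself a trigger — this domain ends here.
Targets with no active source: positions 1 2 3 10 11 12 13 stay [-ATR].
[+ATR] positions on the surface: 4 5 6 7 8 9.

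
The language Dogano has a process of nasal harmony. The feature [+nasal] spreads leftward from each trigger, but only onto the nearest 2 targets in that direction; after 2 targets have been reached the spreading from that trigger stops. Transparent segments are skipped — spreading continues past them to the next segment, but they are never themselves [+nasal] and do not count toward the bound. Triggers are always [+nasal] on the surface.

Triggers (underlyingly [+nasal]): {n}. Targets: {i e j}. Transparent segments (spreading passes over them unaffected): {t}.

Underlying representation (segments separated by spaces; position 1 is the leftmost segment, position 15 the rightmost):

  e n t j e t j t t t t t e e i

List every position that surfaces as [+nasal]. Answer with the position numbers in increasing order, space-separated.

From /n/ at 2 leftward: 1 /e/ → [+nasal]; word edge.
Targets with no active source: positions 4 5 7 13 14 15 stay [-nasal].

1 2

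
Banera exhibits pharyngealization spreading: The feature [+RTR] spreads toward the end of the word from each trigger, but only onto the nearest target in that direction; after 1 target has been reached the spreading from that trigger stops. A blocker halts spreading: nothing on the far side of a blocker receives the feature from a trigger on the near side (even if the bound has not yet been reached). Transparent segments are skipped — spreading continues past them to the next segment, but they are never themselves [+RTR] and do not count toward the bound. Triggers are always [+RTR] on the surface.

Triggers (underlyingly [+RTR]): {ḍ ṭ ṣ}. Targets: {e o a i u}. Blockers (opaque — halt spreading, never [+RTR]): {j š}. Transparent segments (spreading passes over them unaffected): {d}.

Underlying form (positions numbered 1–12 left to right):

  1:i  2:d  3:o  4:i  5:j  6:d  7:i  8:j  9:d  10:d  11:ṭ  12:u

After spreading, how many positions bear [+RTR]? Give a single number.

2

From /ṭ/ at 11 rightward: 12 /u/ → [+RTR]; bound reached.
Targets with no active source: positions 1 3 4 7 stay [-emphatic].
[+RTR] positions on the surface: 11 12.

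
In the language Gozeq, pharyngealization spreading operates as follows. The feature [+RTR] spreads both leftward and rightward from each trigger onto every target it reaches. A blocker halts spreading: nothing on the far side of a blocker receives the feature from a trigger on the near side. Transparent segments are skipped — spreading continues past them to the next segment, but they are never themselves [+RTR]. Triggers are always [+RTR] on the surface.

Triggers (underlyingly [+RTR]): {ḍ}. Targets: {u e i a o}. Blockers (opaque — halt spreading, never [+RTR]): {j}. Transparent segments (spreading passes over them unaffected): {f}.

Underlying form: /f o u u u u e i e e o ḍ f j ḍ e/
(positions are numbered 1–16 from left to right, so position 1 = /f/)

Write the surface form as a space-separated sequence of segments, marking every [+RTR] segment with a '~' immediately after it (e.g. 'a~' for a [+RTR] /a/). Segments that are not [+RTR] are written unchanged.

From /ḍ/ at 12 rightward: 13 /f/ transparent; 14 /j/ blocks.
From /ḍ/ at 12 leftward: 11 /o/ → [+RTR]; 10 /e/ → [+RTR]; 9 /e/ → [+RTR]; 8 /i/ → [+RTR]; 7 /e/ → [+RTR]; 6 /u/ → [+RTR]; 5 /u/ → [+RTR]; 4 /u/ → [+RTR]; 3 /u/ → [+RTR]; 2 /o/ → [+RTR]; 1 /f/ transparent; word edge.
From /ḍ/ at 15 rightward: 16 /e/ → [+RTR]; word edge.
From /ḍ/ at 15 leftward: 14 /j/ blocks.
[+RTR] positions on the surface: 2 3 4 5 6 7 8 9 10 11 12 15 16.

f o~ u~ u~ u~ u~ e~ i~ e~ e~ o~ ḍ~ f j ḍ~ e~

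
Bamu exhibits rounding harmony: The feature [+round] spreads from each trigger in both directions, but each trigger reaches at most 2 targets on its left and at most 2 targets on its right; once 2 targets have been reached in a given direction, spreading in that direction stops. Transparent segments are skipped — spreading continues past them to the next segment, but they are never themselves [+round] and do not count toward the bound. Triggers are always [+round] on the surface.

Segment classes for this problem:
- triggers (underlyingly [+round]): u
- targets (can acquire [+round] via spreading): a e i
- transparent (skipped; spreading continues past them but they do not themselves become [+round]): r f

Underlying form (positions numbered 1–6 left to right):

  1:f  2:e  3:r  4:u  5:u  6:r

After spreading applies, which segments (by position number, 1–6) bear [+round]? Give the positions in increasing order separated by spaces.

From /u/ at 4 rightward: 5 /u/ is itself a trigger — this domain ends here.
From /u/ at 4 leftward: 3 /r/ transparent; 2 /e/ → [+round]; 1 /f/ transparent; word edge.
From /u/ at 5 rightward: 6 /r/ transparent; word edge.
From /u/ at 5 leftward: 4 /u/ is itself a trigger — this domain ends here.

2 4 5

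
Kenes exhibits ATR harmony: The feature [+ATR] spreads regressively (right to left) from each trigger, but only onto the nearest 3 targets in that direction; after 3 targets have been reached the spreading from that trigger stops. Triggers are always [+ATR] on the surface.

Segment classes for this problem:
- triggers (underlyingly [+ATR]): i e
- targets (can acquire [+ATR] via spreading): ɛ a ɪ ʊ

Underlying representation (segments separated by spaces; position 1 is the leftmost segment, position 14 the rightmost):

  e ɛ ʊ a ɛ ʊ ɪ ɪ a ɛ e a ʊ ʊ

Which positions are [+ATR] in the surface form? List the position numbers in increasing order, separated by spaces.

From /e/ at 1 leftward: word edge.
From /e/ at 11 leftward: 10 /ɛ/ → [+ATR]; 9 /a/ → [+ATR]; 8 /ɪ/ → [+ATR]; bound reached.
Targets with no active source: positions 2 3 4 5 6 7 12 13 14 stay [-ATR].

1 8 9 10 11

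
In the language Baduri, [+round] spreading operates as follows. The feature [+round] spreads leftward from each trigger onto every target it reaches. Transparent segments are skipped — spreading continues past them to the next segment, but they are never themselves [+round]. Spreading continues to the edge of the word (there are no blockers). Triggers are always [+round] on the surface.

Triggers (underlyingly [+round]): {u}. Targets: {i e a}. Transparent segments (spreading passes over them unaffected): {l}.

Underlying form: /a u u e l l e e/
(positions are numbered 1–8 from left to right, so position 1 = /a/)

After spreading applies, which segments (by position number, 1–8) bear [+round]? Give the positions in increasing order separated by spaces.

1 2 3

From /u/ at 2 leftward: 1 /a/ → [+round]; word edge.
From /u/ at 3 leftward: 2 /u/ is itself a trigger — this domain ends here.
Targets with no active source: positions 4 7 8 stay [-round].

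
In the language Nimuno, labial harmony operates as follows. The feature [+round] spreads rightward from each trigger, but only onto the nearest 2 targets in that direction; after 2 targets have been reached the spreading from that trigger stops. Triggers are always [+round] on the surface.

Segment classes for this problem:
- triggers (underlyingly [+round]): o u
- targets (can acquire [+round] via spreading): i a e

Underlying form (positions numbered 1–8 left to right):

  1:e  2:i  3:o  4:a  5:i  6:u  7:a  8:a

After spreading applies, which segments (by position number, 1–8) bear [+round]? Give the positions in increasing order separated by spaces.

3 4 5 6 7 8

From /o/ at 3 rightward: 4 /a/ → [+round]; 5 /i/ → [+round]; bound reached.
From /u/ at 6 rightward: 7 /a/ → [+round]; 8 /a/ → [+round]; bound reached.
Targets with no active source: positions 1 2 stay [-round].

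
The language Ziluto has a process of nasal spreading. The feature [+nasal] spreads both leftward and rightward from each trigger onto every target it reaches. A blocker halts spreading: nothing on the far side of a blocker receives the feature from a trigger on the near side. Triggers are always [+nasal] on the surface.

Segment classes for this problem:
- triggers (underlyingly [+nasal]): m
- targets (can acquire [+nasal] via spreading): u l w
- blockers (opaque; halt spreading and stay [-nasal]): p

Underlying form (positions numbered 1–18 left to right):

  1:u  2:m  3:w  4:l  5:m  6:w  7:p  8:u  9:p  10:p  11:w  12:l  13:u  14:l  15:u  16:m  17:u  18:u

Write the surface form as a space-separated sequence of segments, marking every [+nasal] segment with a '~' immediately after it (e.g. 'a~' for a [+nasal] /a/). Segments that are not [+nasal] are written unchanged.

From /m/ at 2 rightward: 3 /w/ → [+nasal]; 4 /l/ → [+nasal]; 5 /m/ is itself a trigger — this domain ends here.
From /m/ at 2 leftward: 1 /u/ → [+nasal]; word edge.
From /m/ at 5 rightward: 6 /w/ → [+nasal]; 7 /p/ blocks.
From /m/ at 5 leftward: 4 /l/ → [+nasal]; 3 /w/ → [+nasal]; 2 /m/ is itself a trigger — this domain ends here.
From /m/ at 16 rightward: 17 /u/ → [+nasal]; 18 /u/ → [+nasal]; word edge.
From /m/ at 16 leftward: 15 /u/ → [+nasal]; 14 /l/ → [+nasal]; 13 /u/ → [+nasal]; 12 /l/ → [+nasal]; 11 /w/ → [+nasal]; 10 /p/ blocks.
Target with no active source: position 8 stays [-nasal].
[+nasal] positions on the surface: 1 2 3 4 5 6 11 12 13 14 15 16 17 18.

u~ m~ w~ l~ m~ w~ p u p p w~ l~ u~ l~ u~ m~ u~ u~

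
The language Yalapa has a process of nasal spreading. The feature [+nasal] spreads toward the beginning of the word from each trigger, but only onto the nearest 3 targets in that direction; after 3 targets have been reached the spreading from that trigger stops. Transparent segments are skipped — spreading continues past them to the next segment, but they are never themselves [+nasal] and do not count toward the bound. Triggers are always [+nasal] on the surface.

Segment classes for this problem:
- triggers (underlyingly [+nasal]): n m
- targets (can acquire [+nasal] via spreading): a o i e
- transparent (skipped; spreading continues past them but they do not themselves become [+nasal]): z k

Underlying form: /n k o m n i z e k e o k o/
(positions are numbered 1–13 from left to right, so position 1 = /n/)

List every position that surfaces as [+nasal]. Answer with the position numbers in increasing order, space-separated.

1 3 4 5

From /n/ at 1 leftward: word edge.
From /m/ at 4 leftward: 3 /o/ → [+nasal]; 2 /k/ transparent; 1 /n/ is itself a trigger — this domain ends here.
From /n/ at 5 leftward: 4 /m/ is itself a trigger — this domain ends here.
Targets with no active source: positions 6 8 10 11 13 stay [-nasal].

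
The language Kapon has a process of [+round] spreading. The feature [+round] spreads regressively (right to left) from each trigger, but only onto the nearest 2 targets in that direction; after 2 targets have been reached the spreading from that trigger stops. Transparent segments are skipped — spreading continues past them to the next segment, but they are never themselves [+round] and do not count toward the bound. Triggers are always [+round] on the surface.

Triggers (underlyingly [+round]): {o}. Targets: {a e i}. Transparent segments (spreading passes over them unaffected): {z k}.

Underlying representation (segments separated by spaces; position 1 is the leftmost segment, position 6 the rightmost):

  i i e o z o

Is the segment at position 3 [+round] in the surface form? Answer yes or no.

From /o/ at 4 leftward: 3 /e/ → [+round]; 2 /i/ → [+round]; bound reached.
From /o/ at 6 leftward: 5 /z/ transparent; 4 /o/ is itself a trigger — this domain ends here.
Target with no active source: position 1 stays [-round].
[+round] positions on the surface: 2 3 4 6.

yes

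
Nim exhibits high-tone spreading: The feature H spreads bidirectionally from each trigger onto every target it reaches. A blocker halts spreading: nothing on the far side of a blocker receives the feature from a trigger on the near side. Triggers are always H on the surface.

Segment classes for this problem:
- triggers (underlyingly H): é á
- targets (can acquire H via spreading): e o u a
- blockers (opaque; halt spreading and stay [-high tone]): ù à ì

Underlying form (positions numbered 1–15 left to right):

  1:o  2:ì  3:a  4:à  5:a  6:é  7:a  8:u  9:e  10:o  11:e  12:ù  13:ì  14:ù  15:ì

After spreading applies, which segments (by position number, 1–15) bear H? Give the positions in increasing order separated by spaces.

5 6 7 8 9 10 11

From /é/ at 6 rightward: 7 /a/ → H; 8 /u/ → H; 9 /e/ → H; 10 /o/ → H; 11 /e/ → H; 12 /ù/ blocks.
From /é/ at 6 leftward: 5 /a/ → H; 4 /à/ blocks.
Targets with no active source: positions 1 3 stay [-high tone].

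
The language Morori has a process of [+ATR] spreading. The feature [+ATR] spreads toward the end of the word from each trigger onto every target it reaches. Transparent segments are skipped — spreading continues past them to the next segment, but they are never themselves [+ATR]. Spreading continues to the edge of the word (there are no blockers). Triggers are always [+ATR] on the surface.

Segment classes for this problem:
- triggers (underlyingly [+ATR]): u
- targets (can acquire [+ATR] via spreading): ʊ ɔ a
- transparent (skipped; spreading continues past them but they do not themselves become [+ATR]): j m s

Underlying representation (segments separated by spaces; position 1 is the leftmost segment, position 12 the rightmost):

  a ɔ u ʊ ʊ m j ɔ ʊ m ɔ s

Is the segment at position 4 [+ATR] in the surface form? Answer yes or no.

yes

From /u/ at 3 rightward: 4 /ʊ/ → [+ATR]; 5 /ʊ/ → [+ATR]; 6 /m/ transparent; 7 /j/ transparent; 8 /ɔ/ → [+ATR]; 9 /ʊ/ → [+ATR]; 10 /m/ transparent; 11 /ɔ/ → [+ATR]; 12 /s/ transparent; word edge.
Targets with no active source: positions 1 2 stay [-ATR].
[+ATR] positions on the surface: 3 4 5 8 9 11.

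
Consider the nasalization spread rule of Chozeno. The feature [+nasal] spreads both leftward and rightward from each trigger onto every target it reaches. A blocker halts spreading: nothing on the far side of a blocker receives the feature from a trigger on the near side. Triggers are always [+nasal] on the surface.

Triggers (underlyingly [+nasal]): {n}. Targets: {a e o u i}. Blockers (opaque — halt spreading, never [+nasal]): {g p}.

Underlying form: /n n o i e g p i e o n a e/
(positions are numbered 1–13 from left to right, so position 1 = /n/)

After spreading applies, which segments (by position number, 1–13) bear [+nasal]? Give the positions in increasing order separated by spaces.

1 2 3 4 5 8 9 10 11 12 13

From /n/ at 1 rightward: 2 /n/ is itself a trigger — this domain ends here.
From /n/ at 1 leftward: word edge.
From /n/ at 2 rightward: 3 /o/ → [+nasal]; 4 /i/ → [+nasal]; 5 /e/ → [+nasal]; 6 /g/ blocks.
From /n/ at 2 leftward: 1 /n/ is itself a trigger — this domain ends here.
From /n/ at 11 rightward: 12 /a/ → [+nasal]; 13 /e/ → [+nasal]; word edge.
From /n/ at 11 leftward: 10 /o/ → [+nasal]; 9 /e/ → [+nasal]; 8 /i/ → [+nasal]; 7 /p/ blocks.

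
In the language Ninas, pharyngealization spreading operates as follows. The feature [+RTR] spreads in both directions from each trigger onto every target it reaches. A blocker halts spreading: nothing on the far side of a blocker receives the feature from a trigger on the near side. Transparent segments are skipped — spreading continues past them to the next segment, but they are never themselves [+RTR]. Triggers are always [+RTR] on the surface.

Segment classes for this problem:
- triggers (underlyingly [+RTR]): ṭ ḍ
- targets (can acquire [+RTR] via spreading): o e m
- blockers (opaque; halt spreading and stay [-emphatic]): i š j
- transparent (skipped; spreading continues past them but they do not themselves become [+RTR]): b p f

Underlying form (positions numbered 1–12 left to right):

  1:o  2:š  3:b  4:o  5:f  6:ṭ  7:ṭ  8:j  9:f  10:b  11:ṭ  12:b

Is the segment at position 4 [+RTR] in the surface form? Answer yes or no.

yes

From /ṭ/ at 6 rightward: 7 /ṭ/ is itself a trigger — this domain ends here.
From /ṭ/ at 6 leftward: 5 /f/ transparent; 4 /o/ → [+RTR]; 3 /b/ transparent; 2 /š/ blocks.
From /ṭ/ at 7 rightward: 8 /j/ blocks.
From /ṭ/ at 7 leftward: 6 /ṭ/ is itself a trigger — this domain ends here.
From /ṭ/ at 11 rightward: 12 /b/ transparent; word edge.
From /ṭ/ at 11 leftward: 10 /b/ transparent; 9 /f/ transparent; 8 /j/ blocks.
Target with no active source: position 1 stays [-emphatic].
[+RTR] positions on the surface: 4 6 7 11.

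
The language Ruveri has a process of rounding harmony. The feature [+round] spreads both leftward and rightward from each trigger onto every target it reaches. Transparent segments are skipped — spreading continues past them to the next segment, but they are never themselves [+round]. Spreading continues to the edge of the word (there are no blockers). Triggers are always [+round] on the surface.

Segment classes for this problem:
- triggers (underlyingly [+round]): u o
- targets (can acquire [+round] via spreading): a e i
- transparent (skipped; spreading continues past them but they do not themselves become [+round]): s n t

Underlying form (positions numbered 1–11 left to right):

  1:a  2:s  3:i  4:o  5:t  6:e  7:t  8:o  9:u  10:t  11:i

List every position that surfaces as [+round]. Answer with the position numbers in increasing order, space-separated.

1 3 4 6 8 9 11

From /o/ at 4 rightward: 5 /t/ transparent; 6 /e/ → [+round]; 7 /t/ transparent; 8 /o/ is itself a trigger — this domain ends here.
From /o/ at 4 leftward: 3 /i/ → [+round]; 2 /s/ transparent; 1 /a/ → [+round]; word edge.
From /o/ at 8 rightward: 9 /u/ is itself a trigger — this domain ends here.
From /o/ at 8 leftward: 7 /t/ transparent; 6 /e/ → [+round]; 5 /t/ transparent; 4 /o/ is itself a trigger — this domain ends here.
From /u/ at 9 rightward: 10 /t/ transparent; 11 /i/ → [+round]; word edge.
From /u/ at 9 leftward: 8 /o/ is itself a trigger — this domain ends here.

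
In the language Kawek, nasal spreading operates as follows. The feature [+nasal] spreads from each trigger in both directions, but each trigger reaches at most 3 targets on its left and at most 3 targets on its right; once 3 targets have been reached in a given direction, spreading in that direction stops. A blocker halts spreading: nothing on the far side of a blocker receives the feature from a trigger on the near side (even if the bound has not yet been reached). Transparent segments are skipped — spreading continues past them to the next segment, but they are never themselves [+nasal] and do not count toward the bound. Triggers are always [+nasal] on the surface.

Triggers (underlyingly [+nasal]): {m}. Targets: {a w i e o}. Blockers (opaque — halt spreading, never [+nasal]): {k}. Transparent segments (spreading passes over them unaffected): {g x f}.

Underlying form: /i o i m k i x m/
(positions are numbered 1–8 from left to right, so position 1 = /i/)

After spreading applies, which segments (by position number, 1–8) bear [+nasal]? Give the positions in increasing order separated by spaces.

1 2 3 4 6 8

From /m/ at 4 rightward: 5 /k/ blocks.
From /m/ at 4 leftward: 3 /i/ → [+nasal]; 2 /o/ → [+nasal]; 1 /i/ → [+nasal]; bound reached.
From /m/ at 8 rightward: word edge.
From /m/ at 8 leftward: 7 /x/ transparent; 6 /i/ → [+nasal]; 5 /k/ blocks.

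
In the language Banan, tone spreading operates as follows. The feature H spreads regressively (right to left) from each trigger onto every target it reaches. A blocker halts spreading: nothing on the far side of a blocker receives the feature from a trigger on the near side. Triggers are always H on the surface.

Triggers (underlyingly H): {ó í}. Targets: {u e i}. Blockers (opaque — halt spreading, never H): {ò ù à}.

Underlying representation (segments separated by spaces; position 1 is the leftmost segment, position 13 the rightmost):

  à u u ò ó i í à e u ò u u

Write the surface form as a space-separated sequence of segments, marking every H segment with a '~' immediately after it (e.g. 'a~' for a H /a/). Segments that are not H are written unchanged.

à u u ò ó~ i~ í~ à e u ò u u

From /ó/ at 5 leftward: 4 /ò/ blocks.
From /í/ at 7 leftward: 6 /i/ → H; 5 /ó/ is itself a trigger — this domain ends here.
Targets with no active source: positions 2 3 9 10 12 13 stay [-high tone].
H positions on the surface: 5 6 7.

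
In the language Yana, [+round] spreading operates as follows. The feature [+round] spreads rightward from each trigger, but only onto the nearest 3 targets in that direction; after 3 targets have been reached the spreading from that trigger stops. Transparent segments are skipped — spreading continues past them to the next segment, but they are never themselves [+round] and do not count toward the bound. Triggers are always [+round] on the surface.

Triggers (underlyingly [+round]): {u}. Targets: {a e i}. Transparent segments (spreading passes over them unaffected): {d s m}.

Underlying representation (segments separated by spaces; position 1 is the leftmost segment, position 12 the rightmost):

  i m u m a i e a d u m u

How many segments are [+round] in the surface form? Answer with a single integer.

From /u/ at 3 rightward: 4 /m/ transparent; 5 /a/ → [+round]; 6 /i/ → [+round]; 7 /e/ → [+round]; bound reached.
From /u/ at 10 rightward: 11 /m/ transparent; 12 /u/ is itself a trigger — this domain ends here.
From /u/ at 12 rightward: word edge.
Targets with no active source: positions 1 8 stay [-round].
[+round] positions on the surface: 3 5 6 7 10 12.

6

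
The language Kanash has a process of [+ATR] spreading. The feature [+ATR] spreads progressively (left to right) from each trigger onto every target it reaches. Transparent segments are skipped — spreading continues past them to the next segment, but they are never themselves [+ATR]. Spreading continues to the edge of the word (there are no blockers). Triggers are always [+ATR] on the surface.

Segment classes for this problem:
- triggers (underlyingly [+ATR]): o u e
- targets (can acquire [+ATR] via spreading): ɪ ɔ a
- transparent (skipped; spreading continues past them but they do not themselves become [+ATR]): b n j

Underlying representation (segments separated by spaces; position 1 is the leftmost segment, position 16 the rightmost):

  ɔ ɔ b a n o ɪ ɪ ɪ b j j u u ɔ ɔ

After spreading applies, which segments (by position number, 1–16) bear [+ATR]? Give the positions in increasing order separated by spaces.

From /o/ at 6 rightward: 7 /ɪ/ → [+ATR]; 8 /ɪ/ → [+ATR]; 9 /ɪ/ → [+ATR]; 10 /b/ transparent; 11 /j/ transparent; 12 /j/ transparent; 13 /u/ is itself a trigger — this domain ends here.
From /u/ at 13 rightward: 14 /u/ is itself a trigger — this domain ends here.
From /u/ at 14 rightward: 15 /ɔ/ → [+ATR]; 16 /ɔ/ → [+ATR]; word edge.
Targets with no active source: positions 1 2 4 stay [-ATR].

6 7 8 9 13 14 15 16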